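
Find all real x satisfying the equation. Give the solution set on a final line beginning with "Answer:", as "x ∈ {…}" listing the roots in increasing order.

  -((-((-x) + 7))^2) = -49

Step 1. [-((-((-x) + 7))^2) = -49] LHS negated; negate both sides. So neg: (-((-x) + 7))^2 = 49.
Step 2. [(-((-x) + 7))^2 = 49] 49 ≥ 0, LHS is (·)² — take ±√, so sqrt: -((-x) + 7) = 7 or -7.
Step 3. [-((-x) + 7) = 7 or -7] LHS negated; negate both sides. So neg: (-x) + 7 = -7 or 7.
Step 4. [(-x) + 7 = -7 or 7] subtract 7: x sits inside (… + 7). So sub: -x = -14 or 0.
Step 5. [-x = -14 or 0] flip signs both sides ⇒ neg: x = 14 or 0.

Answer: x ∈ {0, 14}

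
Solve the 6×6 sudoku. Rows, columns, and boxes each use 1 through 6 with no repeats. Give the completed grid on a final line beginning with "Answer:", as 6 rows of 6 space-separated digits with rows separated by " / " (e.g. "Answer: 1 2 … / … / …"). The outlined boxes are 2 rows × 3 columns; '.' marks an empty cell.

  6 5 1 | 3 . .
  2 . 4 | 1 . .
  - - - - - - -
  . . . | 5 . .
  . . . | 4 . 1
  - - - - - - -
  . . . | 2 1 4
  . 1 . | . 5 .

Step 1. [r3c2∈{2,3,4,6}] r3c2 is the only open cell in col 2 admitting 4. So r3c2=4.
Step 2. [r4c2∈{2,3,6}] in col 2, 2 fits only at r4c2. So r4c2=2.
Step 3. [r6c6∈{3,6}] r6c6 is the only open cell in box 6 admitting 3 ⇒ r6c6=3.
Step 4. [r2c5∈{6}] r2c5 has the single candidate 6, so r2c5=6.
Step 5. [r4c3∈{3,5,6}] row 4 places 6 nowhere but r4c3, so r4c3=6.
Step 6. [r3c3∈{3}] r3c3's peers cover all but 3 ⇒ r3c3=3.
Step 7. [r1c6∈{2}] nothing but 2 survives at r1c6. So r1c6=2.
Step 8. [r5c1∈{3,5}] across col 1, 3 lands solely at r5c1 ⇒ r5c1=3.
Step 9. [r6c1∈{4}] r6c1 is down to just 4, so r6c1=4.
Step 10. [r1c5∈{4}] only 4 remains possible at r1c5 ⇒ r1c5=4.
Step 11. [r3c5∈{2}] r3c5 has the single candidate 2. So r3c5=2.
Step 12. [r2c2∈{3}] r2c2 has the single candidate 3, so r2c2=3.
Step 13. [r4c5∈{3}] nothing but 3 survives at r4c5 ⇒ r4c5=3.
Step 14. [r4c1∈{5}] only 5 remains possible at r4c1. So r4c1=5.
Step 15. [r3c6∈{6}] r3c6 has the single candidate 6 ⇒ r3c6=6.
Step 16. [r5c3∈{5}] r5c3's peers cover all but 5 ⇒ r5c3=5.
Step 17. [r2c6∈{5}] r2c6 has the single candidate 5, so r2c6=5.
Step 18. [r6c4∈{6}] r6c4 has the single candidate 6. So r6c4=6.
Step 19. [r6c3∈{2}] r6c3 has the single candidate 2. So r6c3=2.
Step 20. [r5c2∈{6}] only 6 remains possible at r5c2 ⇒ r5c2=6.
Step 21. [r3c1∈{1}] only 1 remains possible at r3c1. So r3c1=1.

Answer: 6 5 1 3 4 2 / 2 3 4 1 6 5 / 1 4 3 5 2 6 / 5 2 6 4 3 1 / 3 6 5 2 1 4 / 4 1 2 6 5 3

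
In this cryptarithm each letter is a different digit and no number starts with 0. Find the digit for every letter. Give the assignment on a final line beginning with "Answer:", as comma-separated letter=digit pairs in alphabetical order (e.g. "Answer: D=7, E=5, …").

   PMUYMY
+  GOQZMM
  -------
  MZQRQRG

Step 1. [col 1: Y + M ≡ G (mod 10)] Y=5 is one option consistent with column 1 (Y + M ≡ G (mod 10), carry-in 0) — take it. So Y=5.
Step 2. [col 1: Y + M ≡ G (mod 10)] several values work for G in column 1 (Y + M ≡ G (mod 10), carry-in 0); try G=6, so G=6.
Step 3. [col 1: Y + M ≡ G (mod 10)] from column 1 (Y=5, G=6, carry-in 0, digits 5,6 already taken and all letters distinct): M must equal 1 ⇒ M=1.
Step 4. [col 2: M + M ≡ R (mod 10)] in column 2 we have M+M≡R with carry-in 0; given M=1 and digits 1,5,6 already taken and all letters distinct, that pins R to 2, so R=2.
Step 5. [col 3: Y + Z ≡ Q (mod 10)] column 3 (Y + Z ≡ Q (mod 10), carry-in 0) doesn't pin Q yet; pick Q=9 and continue, so Q=9.
Step 6. [col 3: Y + Z ≡ Q (mod 10)] in column 3 we have Y+Z≡Q with carry-in 0; given Y=5, Q=9 and digits 1,2,5,6,9 already taken and all letters distinct, that pins Z to 4, so Z=4.
Step 7. [col 4: U + Q ≡ R (mod 10)] column 4 reads U+Q+carry(0)=R with Q=9, R=2; with digits 1,2,4,5,6,9 already taken and all letters distinct, the only value for U is 3 ⇒ U=3.
Step 8. [col 5: M + O ≡ Q (mod 10)] column 5 reads M+O+carry(1)=Q with M=1, Q=9; with digits 1,2,3,4,5,6,9 already taken and all letters distinct, the only value for O is 7, so O=7.
Step 9. [col 6: P + G ≡ Z (mod 10)] from column 6 (G=6, Z=4, carry-in 0, digits 1,2,3,4,5,6,7,9 already taken and all letters distinct): P must equal 8. So P=8.

Answer: G=6, M=1, O=7, P=8, Q=9, R=2, U=3, Y=5, Z=4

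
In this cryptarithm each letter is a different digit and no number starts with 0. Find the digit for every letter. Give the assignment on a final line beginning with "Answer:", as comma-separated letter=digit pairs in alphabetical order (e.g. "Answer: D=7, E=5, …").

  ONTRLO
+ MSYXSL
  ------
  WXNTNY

Step 1. [col 1: O + L ≡ Y (mod 10)] column 1 (O + L ≡ Y (mod 10), carry-in 0) doesn't pin L yet; pick L=3 and continue ⇒ L=3.
Step 2. [col 1: O + L ≡ Y (mod 10)] no forcing yet in column 1 (carry-in 0); Y=0 is free and consistent — try it ⇒ Y=0.
Step 3. [col 1: O + L ≡ Y (mod 10)] column 1: given L=3, Y=0, carry-in 0, and digits 0,3 already taken and all letters distinct, O+L≡Y (mod 10) forces O=7. So O=7.
Step 4. [col 2: L + S ≡ N (mod 10)] several values work for S in column 2 (L + S ≡ N (mod 10), carry-in 1); try S=1. So S=1.
Step 5. [col 2: L + S ≡ N (mod 10)] from column 2 (L=3, S=1, carry-in 1, digits 0,1,3,7 already taken and all letters distinct): N must equal 5 ⇒ N=5.
Step 6. [col 3: R + X ≡ T (mod 10)] several values work for T in column 3 (R + X ≡ T (mod 10), carry-in 0); try T=4. So T=4.
Step 7. [col 3: R + X ≡ T (mod 10)] R=8 is one option consistent with column 3 (R + X ≡ T (mod 10), carry-in 0) — take it, so R=8.
Step 8. [col 3: R + X ≡ T (mod 10)] from column 3 (R=8, T=4, carry-in 0, digits 0,1,3,4,5,7,8 already taken and all letters distinct): X must equal 6, so X=6.
Step 9. [col 6: O + M ≡ W (mod 10)] in column 6 we have O+M≡W with carry-in 0; given O=7 and digits 0,1,3,4,5,6,7,8 already taken and all letters distinct, that pins W to 9. So W=9.
Step 10. [col 6: O + M ≡ W (mod 10)] from column 6 (O=7, W=9, carry-in 0, digits 0,1,3,4,5,6,7,8,9 already taken and all letters distinct): M must equal 2 ⇒ M=2.

Answer: L=3, M=2, N=5, O=7, R=8, S=1, T=4, W=9, X=6, Y=0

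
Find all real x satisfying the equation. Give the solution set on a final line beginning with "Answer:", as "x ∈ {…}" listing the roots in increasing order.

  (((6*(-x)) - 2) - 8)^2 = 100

Step 1. [(((6*(-x)) - 2) - 8)^2 = 100] √ both sides: 100 ≥ 0 gives two branches ⇒ sqrt: ((6*(-x)) - 2) - 8 = 10 or -10.
Step 2. [((6*(-x)) - 2) - 8 = 10 or -10] add 8: x sits inside (… - 8). So sub: (6*(-x)) - 2 = 18 or -2.
Step 3. [(6*(-x)) - 2 = 18 or -2] add 2: x sits inside (… - 2) ⇒ sub: 6*(-x) = 20 or 0.
Step 4. [6*(-x) = 20 or 0] divide by the outer 6, so div: -x = 10/3 or 0.
Step 5. [-x = 10/3 or 0] flip signs both sides, so neg: x = -10/3 or 0.

Answer: x ∈ {-10/3, 0}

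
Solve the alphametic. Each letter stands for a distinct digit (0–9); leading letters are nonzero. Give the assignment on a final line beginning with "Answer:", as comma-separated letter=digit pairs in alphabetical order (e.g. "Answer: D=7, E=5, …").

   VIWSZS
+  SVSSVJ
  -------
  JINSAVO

Step 1. [col 1: S + J ≡ O (mod 10)] column 1 (S + J ≡ O (mod 10), carry-in 0) doesn't pin J yet; pick J=1 and continue, so J=1.
Step 2. [col 1: S + J ≡ O (mod 10)] S=6 is one option consistent with column 1 (S + J ≡ O (mod 10), carry-in 0) — take it, so S=6.
Step 3. [col 1: S + J ≡ O (mod 10)] column 1: given S=6, J=1, carry-in 0, and digits 1,6 already taken and all letters distinct, S+J≡O (mod 10) forces O=7, so O=7.
Step 4. [col 2: Z + V ≡ V (mod 10)] from column 2 (nothing yet, carry-in 0, digits 1,6,7 already taken and all letters distinct): Z must equal 0. So Z=0.
Step 5. [col 2: Z + V ≡ V (mod 10)] several values work for V in column 2 (Z + V ≡ V (mod 10), carry-in 0); try V=8. So V=8.
Step 6. [col 3: S + S ≡ A (mod 10)] column 3 reads S+S+carry(0)=A with S=6; with digits 0,1,6,7,8 already taken and all letters distinct, the only value for A is 2 ⇒ A=2.
Step 7. [col 4: W + S ≡ S (mod 10)] from column 4 (S=6, carry-in 1, digits 0,1,2,6,7,8 already taken and all letters distinct): W must equal 9, so W=9.
Step 8. [col 5: I + V ≡ N (mod 10)] column 5 (I + V ≡ N (mod 10), carry-in 1) doesn't pin I yet; pick I=5 and continue ⇒ I=5.
Step 9. [col 5: I + V ≡ N (mod 10)] from column 5 (I=5, V=8, carry-in 1, digits 0,1,2,5,6,7,8,9 already taken and all letters distinct): N must equal 4. So N=4.

Answer: A=2, I=5, J=1, N=4, O=7, S=6, V=8, W=9, Z=0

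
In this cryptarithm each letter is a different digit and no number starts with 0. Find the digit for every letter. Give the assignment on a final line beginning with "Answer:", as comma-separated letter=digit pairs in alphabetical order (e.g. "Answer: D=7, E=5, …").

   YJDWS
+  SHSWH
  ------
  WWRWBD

Step 1. [col 1: S + H ≡ D (mod 10)] no forcing yet in column 1 (carry-in 0); H=5 is free and consistent — try it ⇒ H=5.
Step 2. [W] the sum has 6 digits but both addends have 5; that extra leading digit W is the final carry, namely 1 ⇒ W=1.
Step 3. [col 1: S + H ≡ D (mod 10)] no forcing yet in column 1 (carry-in 0); S=3 is free and consistent — try it. So S=3.
Step 4. [col 1: S + H ≡ D (mod 10)] column 1 reads S+H+carry(0)=D with S=3, H=5; with digits 1,3,5 already taken and all letters distinct, the only value for D is 8 ⇒ D=8.
Step 5. [col 2: W + W ≡ B (mod 10)] column 2 reads W+W+carry(0)=B with W=1; with digits 1,3,5,8 already taken and all letters distinct, the only value for B is 2, so B=2.
Step 6. [col 4: J + H ≡ R (mod 10)] column 4 (J + H ≡ R (mod 10), carry-in 1) doesn't pin R yet; pick R=0 and continue, so R=0.
Step 7. [col 4: J + H ≡ R (mod 10)] column 4: given H=5, R=0, carry-in 1, and digits 0,1,2,3,5,8 already taken and all letters distinct, J+H≡R (mod 10) forces J=4 ⇒ J=4.
Step 8. [col 5: Y + S ≡ W (mod 10)] in column 5 we have Y+S≡W with carry-in 1; given S=3, W=1 and digits 0,1,2,3,4,5,8 already taken and all letters distinct, that pins Y to 7, so Y=7.

Answer: B=2, D=8, H=5, J=4, R=0, S=3, W=1, Y=7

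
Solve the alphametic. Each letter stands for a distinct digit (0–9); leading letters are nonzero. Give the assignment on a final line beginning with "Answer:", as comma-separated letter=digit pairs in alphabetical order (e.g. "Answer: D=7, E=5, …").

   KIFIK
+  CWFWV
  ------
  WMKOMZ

Step 1. [col 1: K + V ≡ Z (mod 10)] V=2 is one option consistent with column 1 (K + V ≡ Z (mod 10), carry-in 0) — take it, so V=2.
Step 2. [col 1: K + V ≡ Z (mod 10)] K=5 is one option consistent with column 1 (K + V ≡ Z (mod 10), carry-in 0) — take it. So K=5.
Step 3. [col 1: K + V ≡ Z (mod 10)] in column 1 we have K+V≡Z with carry-in 0; given K=5, V=2 and digits 2,5 already taken and all letters distinct, that pins Z to 7. So Z=7.
Step 4. [col 2: I + W ≡ M (mod 10)] no forcing yet in column 2 (carry-in 0); M=4 is free and consistent — try it, so M=4.
Step 5. [col 2: I + W ≡ M (mod 10)] column 2 (I + W ≡ M (mod 10), carry-in 0) doesn't pin W yet; pick W=1 and continue ⇒ W=1.
Step 6. [col 2: I + W ≡ M (mod 10)] column 2 reads I+W+carry(0)=M with W=1, M=4; with digits 1,2,4,5,7 already taken and all letters distinct, the only value for I is 3 ⇒ I=3.
Step 7. [col 3: F + F ≡ O (mod 10)] F=8 is one option consistent with column 3 (F + F ≡ O (mod 10), carry-in 0) — take it. So F=8.
Step 8. [col 3: F + F ≡ O (mod 10)] column 3: given F=8, carry-in 0, and digits 1,2,3,4,5,7,8 already taken and all letters distinct, F+F≡O (mod 10) forces O=6 ⇒ O=6.
Step 9. [col 5: K + C ≡ M (mod 10)] from column 5 (K=5, M=4, carry-in 0, digits 1,2,3,4,5,6,7,8 already taken and all letters distinct): C must equal 9. So C=9.

Answer: C=9, F=8, I=3, K=5, M=4, O=6, V=2, W=1, Z=7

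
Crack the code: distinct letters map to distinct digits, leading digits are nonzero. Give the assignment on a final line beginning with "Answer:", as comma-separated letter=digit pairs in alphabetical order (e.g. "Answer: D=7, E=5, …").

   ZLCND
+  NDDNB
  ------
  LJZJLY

Step 1. [col 1: D + B ≡ Y (mod 10)] column 1 (D + B ≡ Y (mod 10), carry-in 0) doesn't pin Y yet; pick Y=0 and continue, so Y=0.
Step 2. [col 1: D + B ≡ Y (mod 10)] D=7 is one option consistent with column 1 (D + B ≡ Y (mod 10), carry-in 0) — take it. So D=7.
Step 3. [L] adding two 5-digit numbers gives at most 5+1 digits, and here it does — L is that final carry and must be 1 ⇒ L=1.
Step 4. [col 1: D + B ≡ Y (mod 10)] in column 1 we have D+B≡Y with carry-in 0; given D=7, Y=0 and digits 0,1,7 already taken and all letters distinct, that pins B to 3. So B=3.
Step 5. [col 2: N + N ≡ L (mod 10)] column 2 reads N+N+carry(1)=L with L=1; with digits 0,1,3,7 already taken and all letters distinct, the only value for N is 5. So N=5.
Step 6. [col 3: C + D ≡ J (mod 10)] no forcing yet in column 3 (carry-in 1); J=4 is free and consistent — try it ⇒ J=4.
Step 7. [col 3: C + D ≡ J (mod 10)] from column 3 (D=7, J=4, carry-in 1, digits 0,1,3,4,5,7 already taken and all letters distinct): C must equal 6 ⇒ C=6.
Step 8. [col 4: L + D ≡ Z (mod 10)] from column 4 (L=1, D=7, carry-in 1, digits 0,1,3,4,5,6,7 already taken and all letters distinct): Z must equal 9, so Z=9.

Answer: B=3, C=6, D=7, J=4, L=1, N=5, Y=0, Z=9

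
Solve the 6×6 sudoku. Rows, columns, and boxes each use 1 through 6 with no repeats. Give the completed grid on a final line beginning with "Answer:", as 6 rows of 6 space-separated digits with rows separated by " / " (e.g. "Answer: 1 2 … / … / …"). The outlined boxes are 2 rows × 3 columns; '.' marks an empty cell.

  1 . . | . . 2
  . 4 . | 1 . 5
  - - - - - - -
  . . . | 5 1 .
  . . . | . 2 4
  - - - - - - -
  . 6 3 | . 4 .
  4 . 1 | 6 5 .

Step 1. [r4c4∈{3}] r4c4's peers cover all but 3 ⇒ r4c4=3.
Step 2. [r3c6∈{6}] r3c6 is down to just 6 ⇒ r3c6=6.
Step 3. [r6c2∈{2}] nothing but 2 survives at r6c2, so r6c2=2.
Step 4. [r3c2∈{3}] r3c2 is down to just 3 ⇒ r3c2=3.
Step 5. [r2c1∈{2,3,6}] col 1 places 3 nowhere but r2c1 ⇒ r2c1=3.
Step 6. [r1c2∈{5}] r1c2's peers cover all but 5, so r1c2=5.
Step 7. [r1c3∈{6}] nothing but 6 survives at r1c3, so r1c3=6.
Step 8. [r4c1∈{5,6}] r4c1 is the only open cell in row 4 admitting 6 ⇒ r4c1=6.
Step 9. [r3c1∈{2}] only 2 remains possible at r3c1, so r3c1=2.
Step 10. [r2c5∈{6}] only 6 remains possible at r2c5 ⇒ r2c5=6.
Step 11. [r5c1∈{5}] nothing but 5 survives at r5c1. So r5c1=5.
Step 12. [r6c6∈{3}] only 3 remains possible at r6c6. So r6c6=3.
Step 13. [r3c3∈{4}] r3c3 is down to just 4. So r3c3=4.
Step 14. [r5c4∈{2}] nothing but 2 survives at r5c4, so r5c4=2.
Step 15. [r4c3∈{5}] r4c3's peers cover all but 5. So r4c3=5.
Step 16. [r2c3∈{2}] r2c3 is down to just 2, so r2c3=2.
Step 17. [r5c6∈{1}] r5c6's peers cover all but 1 ⇒ r5c6=1.
Step 18. [r1c4∈{4}] r1c4's peers cover all but 4. So r1c4=4.
Step 19. [r1c5∈{3}] r1c5 has the single candidate 3 ⇒ r1c5=3.
Step 20. [r4c2∈{1}] nothing but 1 survives at r4c2, so r4c2=1.

Answer: 1 5 6 4 3 2 / 3 4 2 1 6 5 / 2 3 4 5 1 6 / 6 1 5 3 2 4 / 5 6 3 2 4 1 / 4 2 1 6 5 3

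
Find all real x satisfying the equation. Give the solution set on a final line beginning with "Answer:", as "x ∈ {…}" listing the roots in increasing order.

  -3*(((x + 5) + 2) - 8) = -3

Step 1. [-3*(((x + 5) + 2) - 8) = -3] leading coefficient -3: divide by -3. So div: ((x + 5) + 2) - 8 = 1.
Step 2. [((x + 5) + 2) - 8 = 1] 8 comes off first (add 8). So sub: (x + 5) + 2 = 9.
Step 3. [(x + 5) + 2 = 9] 2 comes off first (subtract 2). So sub: x + 5 = 7.
Step 4. [x + 5 = 7] subtract 5: x sits inside (… + 5), so sub: x = 2.

Answer: x ∈ {2}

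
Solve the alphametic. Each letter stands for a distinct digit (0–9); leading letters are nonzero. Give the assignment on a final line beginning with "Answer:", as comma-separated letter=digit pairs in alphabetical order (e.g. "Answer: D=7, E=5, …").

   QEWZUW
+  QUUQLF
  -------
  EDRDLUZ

Step 1. [E] the sum has 7 digits but both addends have 6; that extra leading digit E is the final carry, namely 1 ⇒ E=1.
Step 2. [col 1: W + F ≡ Z (mod 10)] W=5 is one option consistent with column 1 (W + F ≡ Z (mod 10), carry-in 0) — take it ⇒ W=5.
Step 3. [col 1: W + F ≡ Z (mod 10)] column 1 (W + F ≡ Z (mod 10), carry-in 0) doesn't pin Z yet; pick Z=2 and continue, so Z=2.
Step 4. [col 1: W + F ≡ Z (mod 10)] from column 1 (W=5, Z=2, carry-in 0, digits 1,2,5 already taken and all letters distinct): F must equal 7, so F=7.
Step 5. [col 2: U + L ≡ U (mod 10)] from column 2 (nothing yet, carry-in 1, digits 1,2,5,7 already taken and all letters distinct): L must equal 9, so L=9.
Step 6. [col 2: U + L ≡ U (mod 10)] no forcing yet in column 2 (carry-in 1); U=8 is free and consistent — try it ⇒ U=8.
Step 7. [col 3: Z + Q ≡ L (mod 10)] in column 3 we have Z+Q≡L with carry-in 1; given Z=2, L=9 and digits 1,2,5,7,8,9 already taken and all letters distinct, that pins Q to 6 ⇒ Q=6.
Step 8. [col 4: W + U ≡ D (mod 10)] from column 4 (W=5, U=8, carry-in 0, digits 1,2,5,6,7,8,9 already taken and all letters distinct): D must equal 3, so D=3.
Step 9. [col 5: E + U ≡ R (mod 10)] from column 5 (E=1, U=8, carry-in 1, digits 1,2,3,5,6,7,8,9 already taken and all letters distinct): R must equal 0 ⇒ R=0.

Answer: D=3, E=1, F=7, L=9, Q=6, R=0, U=8, W=5, Z=2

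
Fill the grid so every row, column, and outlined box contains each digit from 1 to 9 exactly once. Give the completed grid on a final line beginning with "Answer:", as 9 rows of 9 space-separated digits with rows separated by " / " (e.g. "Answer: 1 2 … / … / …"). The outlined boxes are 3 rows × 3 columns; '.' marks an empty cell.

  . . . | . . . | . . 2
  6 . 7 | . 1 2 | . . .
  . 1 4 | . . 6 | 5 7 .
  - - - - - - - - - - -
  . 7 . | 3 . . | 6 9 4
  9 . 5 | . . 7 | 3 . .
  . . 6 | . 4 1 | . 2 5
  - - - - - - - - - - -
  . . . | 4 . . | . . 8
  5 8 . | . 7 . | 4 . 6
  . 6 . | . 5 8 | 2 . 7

Step 1. [r7c7∈{1,9}] 9 has one home in box 9: r7c7 ⇒ r7c7=9.
Step 2. [r7c6∈{3}] only 3 remains possible at r7c6 ⇒ r7c6=3.
Step 3. [r6c4∈{8,9}] 9 has one home in row 6: r6c4. So r6c4=9.
Step 4. [r3c4∈{8}] r3c4 has the single candidate 8 ⇒ r3c4=8.
Step 5. [r7c2∈{2}] r7c2's peers cover all but 2. So r7c2=2.
Step 6. [r7c3∈{1}] r7c3 is down to just 1. So r7c3=1.
Step 7. [r2c7∈{8}] r2c7 has the single candidate 8 ⇒ r2c7=8.
Step 8. [r6c1∈{3,8}] 8 has one home in row 6: r6c1 ⇒ r6c1=8.
Step 9. [r1c1∈{3}] r1c1 has the single candidate 3 ⇒ r1c1=3.
Step 10. [r1c5∈{9}] only 9 remains possible at r1c5, so r1c5=9.
Step 11. [r1c2∈{5}] nothing but 5 survives at r1c2 ⇒ r1c2=5.
Step 12. [r4c3∈{2}] only 2 remains possible at r4c3, so r4c3=2.
Step 13. [r5c5∈{2,6,8}] 2 has one home in col 5: r5c5 ⇒ r5c5=2.
Step 14. [r9c4∈{1}] r9c4 has the single candidate 1 ⇒ r9c4=1.
Step 15. [r9c8∈{3}] r9c8 is down to just 3. So r9c8=3.
Step 16. [r3c9∈{3,9}] r3c9 is the only open cell in row 3 admitting 9. So r3c9=9.
Step 17. [r8c8∈{1}] r8c8 is down to just 1. So r8c8=1.
Step 18. [r9c3∈{9}] r9c3's peers cover all but 9 ⇒ r9c3=9.
Step 19. [r1c8∈{4,6}] in row 1, 6 fits only at r1c8 ⇒ r1c8=6.
Step 20. [r5c4∈{6}] only 6 remains possible at r5c4. So r5c4=6.
Step 21. [r5c9∈{1}] r5c9's peers cover all but 1 ⇒ r5c9=1.
Step 22. [r5c8∈{8}] only 8 remains possible at r5c8 ⇒ r5c8=8.
Step 23. [r8c3∈{3}] nothing but 3 survives at r8c3. So r8c3=3.
Step 24. [r7c5∈{6}] r7c5 is down to just 6, so r7c5=6.
Step 25. [r1c7∈{1}] nothing but 1 survives at r1c7 ⇒ r1c7=1.
Step 26. [r2c9∈{3}] r2c9 has the single candidate 3 ⇒ r2c9=3.
Step 27. [r4c1∈{1}] r4c1's peers cover all but 1 ⇒ r4c1=1.
Step 28. [r2c4∈{5}] r2c4's peers cover all but 5 ⇒ r2c4=5.
Step 29. [r1c3∈{8}] r1c3's peers cover all but 8 ⇒ r1c3=8.
Step 30. [r2c8∈{4}] nothing but 4 survives at r2c8, so r2c8=4.
Step 31. [r7c8∈{5}] only 5 remains possible at r7c8 ⇒ r7c8=5.
Step 32. [r4c6∈{5}] r4c6's peers cover all but 5 ⇒ r4c6=5.
Step 33. [r9c1∈{4}] only 4 remains possible at r9c1. So r9c1=4.
Step 34. [r8c6∈{9}] r8c6 has the single candidate 9. So r8c6=9.
Step 35. [r4c5∈{8}] r4c5 is down to just 8. So r4c5=8.
Step 36. [r3c1∈{2}] only 2 remains possible at r3c1 ⇒ r3c1=2.
Step 37. [r6c7∈{7}] r6c7's peers cover all but 7. So r6c7=7.
Step 38. [r3c5∈{3}] r3c5's peers cover all but 3, so r3c5=3.
Step 39. [r2c2∈{9}] r2c2 has the single candidate 9 ⇒ r2c2=9.
Step 40. [r1c4∈{7}] r1c4's peers cover all but 7 ⇒ r1c4=7.
Step 41. [r5c2∈{4}] only 4 remains possible at r5c2. So r5c2=4.
Step 42. [r7c1∈{7}] r7c1's peers cover all but 7, so r7c1=7.
Step 43. [r6c2∈{3}] r6c2's peers cover all but 3. So r6c2=3.
Step 44. [r8c4∈{2}] nothing but 2 survives at r8c4. So r8c4=2.
Step 45. [r1c6∈{4}] only 4 remains possible at r1c6, so r1c6=4.

Answer: 3 5 8 7 9 4 1 6 2 / 6 9 7 5 1 2 8 4 3 / 2 1 4 8 3 6 5 7 9 / 1 7 2 3 8 5 6 9 4 / 9 4 5 6 2 7 3 8 1 / 8 3 6 9 4 1 7 2 5 / 7 2 1 4 6 3 9 5 8 / 5 8 3 2 7 9 4 1 6 / 4 6 9 1 5 8 2 3 7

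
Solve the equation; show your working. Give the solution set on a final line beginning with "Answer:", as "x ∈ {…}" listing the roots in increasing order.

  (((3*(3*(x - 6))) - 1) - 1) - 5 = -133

Step 1. [(((3*(3*(x - 6))) - 1) - 1) - 5 = -133] -5 is outermost — add 5 both sides. So sub: ((3*(3*(x - 6))) - 1) - 1 = -128.
Step 2. [((3*(3*(x - 6))) - 1) - 1 = -128] add 1: x sits inside (… - 1). So sub: (3*(3*(x - 6))) - 1 = -127.
Step 3. [(3*(3*(x - 6))) - 1 = -127] add 1: x sits inside (… - 1), so sub: 3*(3*(x - 6)) = -126.
Step 4. [3*(3*(x - 6)) = -126] LHS = 3·(…); ÷3 both sides. So div: 3*(x - 6) = -42.
Step 5. [3*(x - 6) = -42] 3·(inner) — divide through by 3. So div: x - 6 = -14.
Step 6. [x - 6 = -14] peel the -6: add 6 from each side ⇒ sub: x = -8.

Answer: x ∈ {-8}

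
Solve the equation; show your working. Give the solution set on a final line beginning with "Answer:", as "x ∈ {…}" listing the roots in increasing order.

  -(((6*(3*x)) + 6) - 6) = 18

Step 1. [-(((6*(3*x)) + 6) - 6) = 18] leading − — multiply by −1, so neg: ((6*(3*x)) + 6) - 6 = -18.
Step 2. [((6*(3*x)) + 6) - 6 = -18] 6 comes off first (add 6). So sub: (6*(3*x)) + 6 = -12.
Step 3. [(6*(3*x)) + 6 = -12] 6 comes off first (subtract 6). So sub: 6*(3*x) = -18.
Step 4. [6*(3*x) = -18] divide by the outer 6 ⇒ div: 3*x = -3.
Step 5. [3*x = -3] 3·(inner) — divide through by 3. So div: x = -1.

Answer: x ∈ {-1}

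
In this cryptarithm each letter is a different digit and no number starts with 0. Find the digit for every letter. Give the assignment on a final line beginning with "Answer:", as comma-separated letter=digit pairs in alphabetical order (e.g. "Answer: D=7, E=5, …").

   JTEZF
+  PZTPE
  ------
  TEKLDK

Step 1. [col 1: F + E ≡ K (mod 10)] no forcing yet in column 1 (carry-in 0); F=6 is free and consistent — try it ⇒ F=6.
Step 2. [T] T is the leading digit of a 6-digit sum of two 5-digit numbers; the final carry is exactly 1, so T=1.
Step 3. [col 1: F + E ≡ K (mod 10)] no forcing yet in column 1 (carry-in 0); K=8 is free and consistent — try it, so K=8.
Step 4. [col 1: F + E ≡ K (mod 10)] column 1 reads F+E+carry(0)=K with F=6, K=8; with digits 1,6,8 already taken and all letters distinct, the only value for E is 2, so E=2.
Step 5. [col 2: Z + P ≡ D (mod 10)] no forcing yet in column 2 (carry-in 0); P=3 is free and consistent — try it, so P=3.
Step 6. [col 2: Z + P ≡ D (mod 10)] several values work for Z in column 2 (Z + P ≡ D (mod 10), carry-in 0); try Z=7, so Z=7.
Step 7. [col 2: Z + P ≡ D (mod 10)] from column 2 (Z=7, P=3, carry-in 0, digits 1,2,3,6,7,8 already taken and all letters distinct): D must equal 0 ⇒ D=0.
Step 8. [col 3: E + T ≡ L (mod 10)] in column 3 we have E+T≡L with carry-in 1; given E=2, T=1 and digits 0,1,2,3,6,7,8 already taken and all letters distinct, that pins L to 4, so L=4.
Step 9. [col 5: J + P ≡ E (mod 10)] from column 5 (P=3, E=2, carry-in 0, digits 0,1,2,3,4,6,7,8 already taken and all letters distinct): J must equal 9, so J=9.

Answer: D=0, E=2, F=6, J=9, K=8, L=4, P=3, T=1, Z=7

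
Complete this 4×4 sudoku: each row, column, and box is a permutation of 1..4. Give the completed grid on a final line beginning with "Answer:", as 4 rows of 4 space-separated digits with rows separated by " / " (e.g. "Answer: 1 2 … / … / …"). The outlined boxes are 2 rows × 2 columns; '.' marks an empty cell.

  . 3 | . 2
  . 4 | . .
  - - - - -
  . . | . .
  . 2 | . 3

Step 1. [r3c4∈{1,4}] across col 4, 4 lands solely at r3c4. So r3c4=4.
Step 2. [r1c1∈{1}] nothing but 1 survives at r1c1. So r1c1=1.
Step 3. [r4c3∈{1}] nothing but 1 survives at r4c3 ⇒ r4c3=1.
Step 4. [r3c3∈{2}] only 2 remains possible at r3c3. So r3c3=2.
Step 5. [r2c4∈{1}] only 1 remains possible at r2c4. So r2c4=1.
Step 6. [r3c2∈{1}] r3c2 is down to just 1. So r3c2=1.
Step 7. [r2c3∈{3}] nothing but 3 survives at r2c3. So r2c3=3.
Step 8. [r2c1∈{2}] nothing but 2 survives at r2c1 ⇒ r2c1=2.
Step 9. [r3c1∈{3}] r3c1's peers cover all but 3. So r3c1=3.
Step 10. [r4c1∈{4}] r4c1 has the single candidate 4 ⇒ r4c1=4.
Step 11. [r1c3∈{4}] r1c3's peers cover all but 4. So r1c3=4.

Answer: 1 3 4 2 / 2 4 3 1 / 3 1 2 4 / 4 2 1 3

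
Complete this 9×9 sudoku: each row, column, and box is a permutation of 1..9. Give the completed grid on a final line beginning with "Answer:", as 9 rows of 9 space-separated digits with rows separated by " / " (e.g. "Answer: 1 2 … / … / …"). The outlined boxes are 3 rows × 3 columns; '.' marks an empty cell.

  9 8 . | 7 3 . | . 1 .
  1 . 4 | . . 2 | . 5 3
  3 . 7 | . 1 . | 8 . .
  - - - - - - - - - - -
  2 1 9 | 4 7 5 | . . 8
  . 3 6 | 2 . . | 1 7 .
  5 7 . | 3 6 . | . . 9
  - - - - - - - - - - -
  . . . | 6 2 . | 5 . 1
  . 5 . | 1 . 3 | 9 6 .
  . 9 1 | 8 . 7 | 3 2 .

Step 1. [r9c9∈{4}] r9c9's peers cover all but 4, so r9c9=4.
Step 2. [r6c3∈{8}] r6c3 has the single candidate 8. So r6c3=8.
Step 3. [r7c6∈{4,9}] across row 7, 9 lands solely at r7c6 ⇒ r7c6=9.
Step 4. [r8c1∈{4,7,8}] across row 8, 8 lands solely at r8c1, so r8c1=8.
Step 5. [r3c2∈{2,6}] across col 2, 2 lands solely at r3c2 ⇒ r3c2=2.
Step 6. [r3c9∈{6}] r3c9 has the single candidate 6, so r3c9=6.
Step 7. [r6c7∈{2,4}] in row 6, 2 fits only at r6c7. So r6c7=2.
Step 8. [r2c4∈{9}] nothing but 9 survives at r2c4, so r2c4=9.
Step 9. [r1c7∈{4}] nothing but 4 survives at r1c7, so r1c7=4.
Step 10. [r7c1∈{4,7}] 7 has one home in row 7: r7c1 ⇒ r7c1=7.
Step 11. [r5c5∈{8,9}] row 5 places 9 nowhere but r5c5. So r5c5=9.
Step 12. [r8c5∈{4}] only 4 remains possible at r8c5, so r8c5=4.
Step 13. [r6c8∈{4}] nothing but 4 survives at r6c8, so r6c8=4.
Step 14. [r8c3∈{2}] r8c3's peers cover all but 2, so r8c3=2.
Step 15. [r3c6∈{4}] r3c6's peers cover all but 4 ⇒ r3c6=4.
Step 16. [r8c9∈{7}] nothing but 7 survives at r8c9 ⇒ r8c9=7.
Step 17. [r2c5∈{8}] only 8 remains possible at r2c5. So r2c5=8.
Step 18. [r5c6∈{8}] r5c6 has the single candidate 8 ⇒ r5c6=8.
Step 19. [r4c7∈{6}] r4c7's peers cover all but 6 ⇒ r4c7=6.
Step 20. [r3c8∈{9}] r3c8 has the single candidate 9. So r3c8=9.
Step 21. [r4c8∈{3}] only 3 remains possible at r4c8 ⇒ r4c8=3.
Step 22. [r7c8∈{8}] r7c8 has the single candidate 8 ⇒ r7c8=8.
Step 23. [r7c3∈{3}] nothing but 3 survives at r7c3. So r7c3=3.
Step 24. [r5c9∈{5}] r5c9 is down to just 5, so r5c9=5.
Step 25. [r6c6∈{1}] r6c6 is down to just 1. So r6c6=1.
Step 26. [r1c6∈{6}] r1c6 has the single candidate 6, so r1c6=6.
Step 27. [r2c7∈{7}] nothing but 7 survives at r2c7. So r2c7=7.
Step 28. [r1c9∈{2}] r1c9 has the single candidate 2 ⇒ r1c9=2.
Step 29. [r2c2∈{6}] r2c2 has the single candidate 6, so r2c2=6.
Step 30. [r9c5∈{5}] r9c5 has the single candidate 5. So r9c5=5.
Step 31. [r5c1∈{4}] r5c1's peers cover all but 4 ⇒ r5c1=4.
Step 32. [r9c1∈{6}] r9c1 has the single candidate 6, so r9c1=6.
Step 33. [r1c3∈{5}] r1c3 has the single candidate 5 ⇒ r1c3=5.
Step 34. [r7c2∈{4}] nothing but 4 survives at r7c2 ⇒ r7c2=4.
Step 35. [r3c4∈{5}] r3c4's peers cover all but 5. So r3c4=5.

Answer: 9 8 5 7 3 6 4 1 2 / 1 6 4 9 8 2 7 5 3 / 3 2 7 5 1 4 8 9 6 / 2 1 9 4 7 5 6 3 8 / 4 3 6 2 9 8 1 7 5 / 5 7 8 3 6 1 2 4 9 / 7 4 3 6 2 9 5 8 1 / 8 5 2 1 4 3 9 6 7 / 6 9 1 8 5 7 3 2 4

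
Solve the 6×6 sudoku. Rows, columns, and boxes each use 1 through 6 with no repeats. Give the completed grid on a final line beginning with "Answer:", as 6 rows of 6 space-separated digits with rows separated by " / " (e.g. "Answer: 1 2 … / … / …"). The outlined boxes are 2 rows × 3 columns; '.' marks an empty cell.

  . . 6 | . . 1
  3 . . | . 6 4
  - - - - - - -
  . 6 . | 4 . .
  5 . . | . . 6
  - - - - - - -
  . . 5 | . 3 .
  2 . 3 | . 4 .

Step 1. [r6c2∈{1}] only 1 remains possible at r6c2, so r6c2=1.
Step 2. [r4c2∈{2,3,4}] across col 2, 3 lands solely at r4c2, so r4c2=3.
Step 3. [r3c1∈{1}] r3c1 is down to just 1, so r3c1=1.
Step 4. [r3c3∈{2}] only 2 remains possible at r3c3 ⇒ r3c3=2.
Step 5. [r5c4∈{1,2,6}] row 5 places 1 nowhere but r5c4, so r5c4=1.
Step 6. [r4c4∈{2}] r4c4 has the single candidate 2 ⇒ r4c4=2.
Step 7. [r2c4∈{5}] only 5 remains possible at r2c4. So r2c4=5.
Step 8. [r1c2∈{2,4,5}] across row 1, 5 lands solely at r1c2, so r1c2=5.
Step 9. [r6c6∈{5}] r6c6 is down to just 5. So r6c6=5.
Step 10. [r5c1∈{4,6}] across row 5, 6 lands solely at r5c1 ⇒ r5c1=6.
Step 11. [r4c5∈{1}] r4c5's peers cover all but 1. So r4c5=1.
Step 12. [r4c3∈{4}] nothing but 4 survives at r4c3. So r4c3=4.
Step 13. [r2c3∈{1}] r2c3 has the single candidate 1 ⇒ r2c3=1.
Step 14. [r1c5∈{2}] r1c5 is down to just 2, so r1c5=2.
Step 15. [r3c5∈{5}] only 5 remains possible at r3c5 ⇒ r3c5=5.
Step 16. [r1c1∈{4}] only 4 remains possible at r1c1. So r1c1=4.
Step 17. [r2c2∈{2}] r2c2 has the single candidate 2, so r2c2=2.
Step 18. [r5c6∈{2}] r5c6 has the single candidate 2 ⇒ r5c6=2.
Step 19. [r3c6∈{3}] r3c6 is down to just 3. So r3c6=3.
Step 20. [r1c4∈{3}] nothing but 3 survives at r1c4, so r1c4=3.
Step 21. [r5c2∈{4}] nothing but 4 survives at r5c2 ⇒ r5c2=4.
Step 22. [r6c4∈{6}] r6c4's peers cover all but 6 ⇒ r6c4=6.

Answer: 4 5 6 3 2 1 / 3 2 1 5 6 4 / 1 6 2 4 5 3 / 5 3 4 2 1 6 / 6 4 5 1 3 2 / 2 1 3 6 4 5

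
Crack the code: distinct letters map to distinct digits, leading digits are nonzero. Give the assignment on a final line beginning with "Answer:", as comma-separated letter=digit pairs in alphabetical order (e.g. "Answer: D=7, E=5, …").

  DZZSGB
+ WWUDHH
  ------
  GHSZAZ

Step 1. [col 1: B + H ≡ Z (mod 10)] several values work for H in column 1 (B + H ≡ Z (mod 10), carry-in 0); try H=4 ⇒ H=4.
Step 2. [col 1: B + H ≡ Z (mod 10)] Z=1 is one option consistent with column 1 (B + H ≡ Z (mod 10), carry-in 0) — take it, so Z=1.
Step 3. [col 1: B + H ≡ Z (mod 10)] in column 1 we have B+H≡Z with carry-in 0; given H=4, Z=1 and digits 1,4 already taken and all letters distinct, that pins B to 7 ⇒ B=7.
Step 4. [col 2: G + H ≡ A (mod 10)] column 2 (G + H ≡ A (mod 10), carry-in 1) doesn't pin G yet; pick G=5 and continue, so G=5.
Step 5. [col 2: G + H ≡ A (mod 10)] in column 2 we have G+H≡A with carry-in 1; given G=5, H=4 and digits 1,4,5,7 already taken and all letters distinct, that pins A to 0. So A=0.
Step 6. [col 3: S + D ≡ Z (mod 10)] no forcing yet in column 3 (carry-in 1); D=2 is free and consistent — try it, so D=2.
Step 7. [col 3: S + D ≡ Z (mod 10)] in column 3 we have S+D≡Z with carry-in 1; given D=2, Z=1 and digits 0,1,2,4,5,7 already taken and all letters distinct, that pins S to 8. So S=8.
Step 8. [col 4: Z + U ≡ S (mod 10)] in column 4 we have Z+U≡S with carry-in 1; given Z=1, S=8 and digits 0,1,2,4,5,7,8 already taken and all letters distinct, that pins U to 6 ⇒ U=6.
Step 9. [col 5: Z + W ≡ H (mod 10)] in column 5 we have Z+W≡H with carry-in 0; given Z=1, H=4 and digits 0,1,2,4,5,6,7,8 already taken and all letters distinct, that pins W to 3 ⇒ W=3.

Answer: A=0, B=7, D=2, G=5, H=4, S=8, U=6, W=3, Z=1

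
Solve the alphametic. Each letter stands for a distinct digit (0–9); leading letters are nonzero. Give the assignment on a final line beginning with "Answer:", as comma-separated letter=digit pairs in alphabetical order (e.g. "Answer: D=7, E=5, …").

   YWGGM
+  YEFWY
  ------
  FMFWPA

Step 1. [col 1: M + Y ≡ A (mod 10)] column 1 (M + Y ≡ A (mod 10), carry-in 0) doesn't pin M yet; pick M=3 and continue. So M=3.
Step 2. [F] F is the leading digit of a 6-digit sum of two 5-digit numbers; the final carry is exactly 1 ⇒ F=1.
Step 3. [col 1: M + Y ≡ A (mod 10)] Y=6 is one option consistent with column 1 (M + Y ≡ A (mod 10), carry-in 0) — take it. So Y=6.
Step 4. [col 1: M + Y ≡ A (mod 10)] from column 1 (M=3, Y=6, carry-in 0, digits 1,3,6 already taken and all letters distinct): A must equal 9, so A=9.
Step 5. [col 2: G + W ≡ P (mod 10)] no forcing yet in column 2 (carry-in 0); G=5 is free and consistent — try it. So G=5.
Step 6. [col 2: G + W ≡ P (mod 10)] W=7 is one option consistent with column 2 (G + W ≡ P (mod 10), carry-in 0) — take it ⇒ W=7.
Step 7. [col 2: G + W ≡ P (mod 10)] column 2 reads G+W+carry(0)=P with G=5, W=7; with digits 1,3,5,6,7,9 already taken and all letters distinct, the only value for P is 2, so P=2.
Step 8. [col 4: W + E ≡ F (mod 10)] in column 4 we have W+E≡F with carry-in 0; given W=7, F=1 and digits 1,2,3,5,6,7,9 already taken and all letters distinct, that pins E to 4. So E=4.

Answer: A=9, E=4, F=1, G=5, M=3, P=2, W=7, Y=6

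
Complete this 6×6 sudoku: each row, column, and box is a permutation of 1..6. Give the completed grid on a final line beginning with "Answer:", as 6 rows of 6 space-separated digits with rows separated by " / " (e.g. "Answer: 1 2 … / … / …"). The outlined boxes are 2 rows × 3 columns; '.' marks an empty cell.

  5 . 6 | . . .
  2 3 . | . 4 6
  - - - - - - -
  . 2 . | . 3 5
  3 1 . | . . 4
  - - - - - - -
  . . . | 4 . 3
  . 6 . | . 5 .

Step 1. [r3c4∈{1,6}] row 3 places 1 nowhere but r3c4, so r3c4=1.
Step 2. [r6c4∈{2}] r6c4 has the single candidate 2 ⇒ r6c4=2.
Step 3. [r5c1∈{1}] r5c1's peers cover all but 1. So r5c1=1.
Step 4. [r1c6∈{1,2}] col 6 places 2 nowhere but r1c6. So r1c6=2.
Step 5. [r3c3∈{4}] nothing but 4 survives at r3c3. So r3c3=4.
Step 6. [r4c5∈{2,6}] across row 4, 2 lands solely at r4c5. So r4c5=2.
Step 7. [r4c3∈{5}] r4c3 has the single candidate 5. So r4c3=5.
Step 8. [r5c5∈{6}] r5c5 is down to just 6. So r5c5=6.
Step 9. [r1c4∈{3}] r1c4 is down to just 3 ⇒ r1c4=3.
Step 10. [r1c2∈{4}] only 4 remains possible at r1c2. So r1c2=4.
Step 11. [r5c2∈{5}] r5c2 is down to just 5, so r5c2=5.
Step 12. [r2c3∈{1}] only 1 remains possible at r2c3, so r2c3=1.
Step 13. [r1c5∈{1}] r1c5 is down to just 1. So r1c5=1.
Step 14. [r3c1∈{6}] r3c1 is down to just 6, so r3c1=6.
Step 15. [r6c1∈{4}] r6c1's peers cover all but 4 ⇒ r6c1=4.
Step 16. [r6c6∈{1}] r6c6 is down to just 1, so r6c6=1.
Step 17. [r2c4∈{5}] r2c4's peers cover all but 5. So r2c4=5.
Step 18. [r4c4∈{6}] only 6 remains possible at r4c4. So r4c4=6.
Step 19. [r6c3∈{3}] r6c3's peers cover all but 3, so r6c3=3.
Step 20. [r5c3∈{2}] only 2 remains possible at r5c3. So r5c3=2.

Answer: 5 4 6 3 1 2 / 2 3 1 5 4 6 / 6 2 4 1 3 5 / 3 1 5 6 2 4 / 1 5 2 4 6 3 / 4 6 3 2 5 1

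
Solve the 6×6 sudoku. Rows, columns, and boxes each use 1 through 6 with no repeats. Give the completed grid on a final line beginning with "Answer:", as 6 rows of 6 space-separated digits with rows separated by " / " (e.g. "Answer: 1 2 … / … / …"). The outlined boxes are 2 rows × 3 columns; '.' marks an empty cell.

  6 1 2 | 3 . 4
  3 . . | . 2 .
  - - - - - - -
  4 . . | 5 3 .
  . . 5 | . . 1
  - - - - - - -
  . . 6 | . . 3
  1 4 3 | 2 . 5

Step 1. [r4c1∈{2}] only 2 remains possible at r4c1, so r4c1=2.
Step 2. [r2c4∈{1,6}] 1 has one home in row 2: r2c4, so r2c4=1.
Step 3. [r4c4∈{4,6}] col 4 places 6 nowhere but r4c4 ⇒ r4c4=6.
Step 4. [r5c5∈{1,4}] r5c5 is the only open cell in row 5 admitting 1, so r5c5=1.
Step 5. [r2c2∈{5}] r2c2's peers cover all but 5. So r2c2=5.
Step 6. [r4c2∈{3}] r4c2 is down to just 3. So r4c2=3.
Step 7. [r5c1∈{5}] r5c1 is down to just 5. So r5c1=5.
Step 8. [r3c2∈{6}] r3c2 is down to just 6, so r3c2=6.
Step 9. [r2c3∈{4}] only 4 remains possible at r2c3 ⇒ r2c3=4.
Step 10. [r5c4∈{4}] r5c4 has the single candidate 4 ⇒ r5c4=4.
Step 11. [r3c6∈{2}] only 2 remains possible at r3c6, so r3c6=2.
Step 12. [r5c2∈{2}] r5c2 is down to just 2, so r5c2=2.
Step 13. [r4c5∈{4}] only 4 remains possible at r4c5 ⇒ r4c5=4.
Step 14. [r6c5∈{6}] r6c5 has the single candidate 6 ⇒ r6c5=6.
Step 15. [r2c6∈{6}] r2c6 is down to just 6 ⇒ r2c6=6.
Step 16. [r1c5∈{5}] r1c5 is down to just 5. So r1c5=5.
Step 17. [r3c3∈{1}] r3c3 has the single candidate 1. So r3c3=1.

Answer: 6 1 2 3 5 4 / 3 5 4 1 2 6 / 4 6 1 5 3 2 / 2 3 5 6 4 1 / 5 2 6 4 1 3 / 1 4 3 2 6 5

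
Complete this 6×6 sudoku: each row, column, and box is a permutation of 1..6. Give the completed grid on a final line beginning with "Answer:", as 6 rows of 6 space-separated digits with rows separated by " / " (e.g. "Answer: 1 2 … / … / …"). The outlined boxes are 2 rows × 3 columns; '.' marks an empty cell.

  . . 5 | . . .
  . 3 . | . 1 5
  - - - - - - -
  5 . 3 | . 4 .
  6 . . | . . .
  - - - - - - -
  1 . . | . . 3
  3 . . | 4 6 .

Step 1. [r4c3∈{1,2,4}] col 3 places 1 nowhere but r4c3. So r4c3=1.
Step 2. [r4c6∈{2}] only 2 remains possible at r4c6. So r4c6=2.
Step 3. [r6c3∈{2}] r6c3's peers cover all but 2 ⇒ r6c3=2.
Step 4. [r1c2∈{1,2,4,6}] row 1 places 1 nowhere but r1c2. So r1c2=1.
Step 5. [r5c2∈{4,5,6}] r5c2 is the only open cell in col 2 admitting 6. So r5c2=6.
Step 6. [r3c4∈{1,6}] 1 has one home in col 4: r3c4 ⇒ r3c4=1.
Step 7. [r2c3∈{4,6}] r2c3 is the only open cell in col 3 admitting 6, so r2c3=6.
Step 8. [r2c4∈{2}] r2c4 is down to just 2. So r2c4=2.
Step 9. [r1c4∈{3,6}] 6 has one home in col 4: r1c4. So r1c4=6.
Step 10. [r4c4∈{3,5}] in col 4, 3 fits only at r4c4. So r4c4=3.
Step 11. [r1c1∈{2,4}] row 1 places 2 nowhere but r1c1. So r1c1=2.
Step 12. [r4c5∈{5}] r4c5 is down to just 5 ⇒ r4c5=5.
Step 13. [r3c6∈{6}] r3c6 is down to just 6. So r3c6=6.
Step 14. [r1c6∈{4}] r1c6's peers cover all but 4, so r1c6=4.
Step 15. [r2c1∈{4}] r2c1 has the single candidate 4 ⇒ r2c1=4.
Step 16. [r5c4∈{5}] only 5 remains possible at r5c4. So r5c4=5.
Step 17. [r6c6∈{1}] nothing but 1 survives at r6c6, so r6c6=1.
Step 18. [r5c5∈{2}] r5c5 is down to just 2 ⇒ r5c5=2.
Step 19. [r6c2∈{5}] r6c2 has the single candidate 5. So r6c2=5.
Step 20. [r5c3∈{4}] r5c3 has the single candidate 4, so r5c3=4.
Step 21. [r4c2∈{4}] nothing but 4 survives at r4c2 ⇒ r4c2=4.
Step 22. [r3c2∈{2}] r3c2's peers cover all but 2 ⇒ r3c2=2.
Step 23. [r1c5∈{3}] r1c5 is down to just 3, so r1c5=3.

Answer: 2 1 5 6 3 4 / 4 3 6 2 1 5 / 5 2 3 1 4 6 / 6 4 1 3 5 2 / 1 6 4 5 2 3 / 3 5 2 4 6 1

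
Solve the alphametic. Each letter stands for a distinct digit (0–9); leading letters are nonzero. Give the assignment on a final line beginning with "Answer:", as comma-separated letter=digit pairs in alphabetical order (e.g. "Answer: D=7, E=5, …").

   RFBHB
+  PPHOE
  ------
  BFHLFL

Step 1. [col 1: B + E ≡ L (mod 10)] B=1 is one option consistent with column 1 (B + E ≡ L (mod 10), carry-in 0) — take it, so B=1.
Step 2. [col 1: B + E ≡ L (mod 10)] L=0 is one option consistent with column 1 (B + E ≡ L (mod 10), carry-in 0) — take it. So L=0.
Step 3. [col 1: B + E ≡ L (mod 10)] column 1 reads B+E+carry(0)=L with B=1, L=0; with digits 0,1 already taken and all letters distinct, the only value for E is 9. So E=9.
Step 4. [col 2: H + O ≡ F (mod 10)] no forcing yet in column 2 (carry-in 1); O=3 is free and consistent — try it ⇒ O=3.
Step 5. [col 2: H + O ≡ F (mod 10)] no forcing yet in column 2 (carry-in 1); H=8 is free and consistent — try it ⇒ H=8.
Step 6. [col 2: H + O ≡ F (mod 10)] column 2 reads H+O+carry(1)=F with H=8, O=3; with digits 0,1,3,8,9 already taken and all letters distinct, the only value for F is 2 ⇒ F=2.
Step 7. [col 4: F + P ≡ H (mod 10)] column 4 reads F+P+carry(1)=H with F=2, H=8; with digits 0,1,2,3,8,9 already taken and all letters distinct, the only value for P is 5 ⇒ P=5.
Step 8. [col 5: R + P ≡ F (mod 10)] in column 5 we have R+P≡F with carry-in 0; given P=5, F=2 and digits 0,1,2,3,5,8,9 already taken and all letters distinct, that pins R to 7 ⇒ R=7.

Answer: B=1, E=9, F=2, H=8, L=0, O=3, P=5, R=7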